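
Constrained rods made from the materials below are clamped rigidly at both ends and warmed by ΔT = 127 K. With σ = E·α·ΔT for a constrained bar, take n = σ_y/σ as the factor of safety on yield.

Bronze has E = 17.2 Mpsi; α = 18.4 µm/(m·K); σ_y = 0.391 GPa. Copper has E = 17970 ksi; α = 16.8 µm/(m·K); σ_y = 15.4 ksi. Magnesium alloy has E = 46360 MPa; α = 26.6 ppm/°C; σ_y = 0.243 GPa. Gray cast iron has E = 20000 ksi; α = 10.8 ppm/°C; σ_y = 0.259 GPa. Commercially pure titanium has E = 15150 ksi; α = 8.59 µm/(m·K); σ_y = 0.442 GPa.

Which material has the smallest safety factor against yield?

copper

Per material, after unit conversion:
  bronze: E = 118.6, α = 18.4, σ_y = 391.0 → σ = 277 MPa, n = 1.41
  copper: E = 123.9, α = 16.8, σ_y = 106.2 → σ = 264 MPa, n = 0.402
  magnesium alloy: E = 46.36, α = 26.6, σ_y = 243.0 → σ = 157 MPa, n = 1.55
  gray cast iron: E = 137.9, α = 10.8, σ_y = 259.0 → σ = 189 MPa, n = 1.37
  commercially pure titanium: E = 104.5, α = 8.59, σ_y = 442.0 → σ = 114 MPa, n = 3.88
The minimum is copper at n = 0.402.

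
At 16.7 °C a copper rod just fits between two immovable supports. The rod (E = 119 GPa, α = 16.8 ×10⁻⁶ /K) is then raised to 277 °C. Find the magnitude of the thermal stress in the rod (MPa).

520 MPa

ΔT = 260.3 K. Constrained thermal stress σ = E·α·ΔT = 119.0×10³ MPa × 16.8×10⁻⁶ × 260.3 = 520 MPa (compressive).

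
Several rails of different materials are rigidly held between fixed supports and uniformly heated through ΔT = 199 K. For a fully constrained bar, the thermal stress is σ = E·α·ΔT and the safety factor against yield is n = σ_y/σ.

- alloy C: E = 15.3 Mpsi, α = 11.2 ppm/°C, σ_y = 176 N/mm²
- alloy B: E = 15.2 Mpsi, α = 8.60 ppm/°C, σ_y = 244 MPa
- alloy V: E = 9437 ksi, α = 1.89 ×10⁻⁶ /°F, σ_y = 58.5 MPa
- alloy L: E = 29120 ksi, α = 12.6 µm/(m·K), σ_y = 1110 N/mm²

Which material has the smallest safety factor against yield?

In consistent units (E in GPa, α in ×10⁻⁶/K, σ_y in MPa):
  alloy C: E = 105.5, α = 11.2, σ_y = 176.0 → σ = 235 MPa, n = 0.749
  alloy B: E = 104.8, α = 8.60, σ_y = 244.0 → σ = 179 MPa, n = 1.36
  alloy V: E = 65.07, α = 3.40, σ_y = 58.50 → σ = 44.0 MPa, n = 1.33
  alloy L: E = 200.8, α = 12.6, σ_y = 1110 → σ = 503 MPa, n = 2.20
The minimum is alloy C at n = 0.749.

alloy C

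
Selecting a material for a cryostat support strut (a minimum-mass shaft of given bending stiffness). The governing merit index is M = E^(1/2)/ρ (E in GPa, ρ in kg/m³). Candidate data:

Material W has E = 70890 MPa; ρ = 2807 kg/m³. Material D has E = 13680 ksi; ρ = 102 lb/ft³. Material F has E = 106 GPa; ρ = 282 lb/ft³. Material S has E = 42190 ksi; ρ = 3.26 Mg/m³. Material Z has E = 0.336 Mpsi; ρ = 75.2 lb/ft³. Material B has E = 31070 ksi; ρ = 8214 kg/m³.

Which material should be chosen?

Putting every candidate on a common basis:
  material W: E = 70.89 GPa, ρ = 2807 kg/m³
  material D: E = 94.32 GPa, ρ = 1634 kg/m³
  material F: E = 106.0 GPa, ρ = 4517 kg/m³
  material S: E = 290.9 GPa, ρ = 3260 kg/m³
  material Z: E = 2.317 GPa, ρ = 1205 kg/m³
  material B: E = 214.2 GPa, ρ = 8214 kg/m³
  material D: M = 5.94×10⁻³
  material S: M = 5.23×10⁻³
  material W: M = 3.00×10⁻³
  material F: M = 2.28×10⁻³
  material B: M = 1.78×10⁻³
  material Z: M = 1.26×10⁻³
Material D has the largest M.

material D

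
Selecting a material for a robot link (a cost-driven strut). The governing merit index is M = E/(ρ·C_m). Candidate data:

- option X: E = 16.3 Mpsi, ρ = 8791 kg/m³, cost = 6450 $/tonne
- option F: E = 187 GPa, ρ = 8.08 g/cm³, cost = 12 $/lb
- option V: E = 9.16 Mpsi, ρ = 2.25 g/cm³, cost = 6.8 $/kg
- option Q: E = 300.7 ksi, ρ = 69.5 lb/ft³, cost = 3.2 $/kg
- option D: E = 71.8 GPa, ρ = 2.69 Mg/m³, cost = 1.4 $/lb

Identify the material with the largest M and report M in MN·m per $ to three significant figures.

option D, M = 8.65 MN·m per $

After converting to SI:
  option X: E = 112.4 GPa, ρ = 8791 kg/m³, cost = 6.450 $/kg
  option F: E = 187.0 GPa, ρ = 8080 kg/m³, cost = 26.46 $/kg
  option V: E = 63.16 GPa, ρ = 2250 kg/m³, cost = 6.800 $/kg
  option Q: E = 2.073 GPa, ρ = 1113 kg/m³, cost = 3.200 $/kg
  option D: E = 71.80 GPa, ρ = 2690 kg/m³, cost = 3.086 $/kg
  option D: M = 8.65 MN·m per $
  option V: M = 4.13 MN·m per $
  option X: M = 1.98 MN·m per $
  option F: M = 0.875 MN·m per $
  option Q: M = 0.582 MN·m per $
The maximum is for option D.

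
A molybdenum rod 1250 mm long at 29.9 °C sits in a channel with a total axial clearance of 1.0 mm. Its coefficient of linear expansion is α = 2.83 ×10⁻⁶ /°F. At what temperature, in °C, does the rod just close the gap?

187 °C

α = 2.83×10⁻⁶/°F × 9/5 = 5.09×10⁻⁶/K.
α·L₀·ΔT = 1.0 mm ⇒ ΔT = 1.0 / (5.09×10⁻⁶ × 1250.0) = 157.0 K.
T = 29.9 + 157.0 = 186.9 °C.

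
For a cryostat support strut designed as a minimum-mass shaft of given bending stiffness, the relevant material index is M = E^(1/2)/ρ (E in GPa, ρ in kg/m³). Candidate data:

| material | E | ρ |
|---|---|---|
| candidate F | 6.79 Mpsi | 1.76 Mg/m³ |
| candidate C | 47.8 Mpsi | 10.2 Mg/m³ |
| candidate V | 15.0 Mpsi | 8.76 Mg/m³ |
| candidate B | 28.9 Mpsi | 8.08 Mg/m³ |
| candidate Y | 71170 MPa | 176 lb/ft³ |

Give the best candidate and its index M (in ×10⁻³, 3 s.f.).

Normalizing units and computing the index:
  candidate F: E = 46.82 GPa, ρ = 1760 kg/m³
  candidate C: E = 329.6 GPa, ρ = 10200 kg/m³
  candidate V: E = 103.4 GPa, ρ = 8760 kg/m³
  candidate B: E = 199.3 GPa, ρ = 8080 kg/m³
  candidate Y: E = 71.17 GPa, ρ = 2819 kg/m³
  candidate F: M = 3.89×10⁻³
  candidate Y: M = 2.99×10⁻³
  candidate C: M = 1.78×10⁻³
  candidate B: M = 1.75×10⁻³
  candidate V: M = 1.16×10⁻³
Candidate F has the largest M.

candidate F, M = 3.89×10⁻³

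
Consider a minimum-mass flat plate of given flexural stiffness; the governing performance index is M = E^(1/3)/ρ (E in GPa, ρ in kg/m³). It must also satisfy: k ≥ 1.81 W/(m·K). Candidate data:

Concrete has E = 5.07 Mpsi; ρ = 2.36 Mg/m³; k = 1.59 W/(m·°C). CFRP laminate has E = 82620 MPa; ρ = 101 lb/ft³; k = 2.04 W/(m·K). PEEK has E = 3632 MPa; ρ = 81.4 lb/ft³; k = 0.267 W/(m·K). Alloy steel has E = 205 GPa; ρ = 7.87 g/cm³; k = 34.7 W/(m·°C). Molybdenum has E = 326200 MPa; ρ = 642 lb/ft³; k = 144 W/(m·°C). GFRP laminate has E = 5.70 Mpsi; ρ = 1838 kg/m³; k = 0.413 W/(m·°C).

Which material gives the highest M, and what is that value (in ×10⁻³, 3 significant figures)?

CFRP laminate, M = 2.69×10⁻³

Screen on constraints: k ≥ 1.81 W/(m·K). Survivors: CFRP laminate, alloy steel, molybdenum.
Normalizing units and computing the index:
  CFRP laminate: E = 82.62 GPa, ρ = 1618 kg/m³
  alloy steel: E = 205.0 GPa, ρ = 7870 kg/m³
  molybdenum: E = 326.2 GPa, ρ = 10280 kg/m³
  CFRP laminate: M = 2.69×10⁻³
  alloy steel: M = 0.749×10⁻³
  molybdenum: M = 0.669×10⁻³
Highest index: CFRP laminate.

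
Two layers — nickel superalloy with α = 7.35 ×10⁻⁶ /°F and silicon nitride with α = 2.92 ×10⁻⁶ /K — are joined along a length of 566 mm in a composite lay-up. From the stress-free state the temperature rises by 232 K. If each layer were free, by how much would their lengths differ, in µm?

nickel superalloy: α = 7.35×10⁻⁶/°F × 9/5 = 13.2×10⁻⁶/K.
Δα = |13.2 − 2.92|×10⁻⁶/K = 10.3×10⁻⁶/K.
ΔL_mismatch = Δα·L·ΔT = 10.3×10⁻⁶ × 566.0 mm × 232.0 K = 1350 µm.

1350 µm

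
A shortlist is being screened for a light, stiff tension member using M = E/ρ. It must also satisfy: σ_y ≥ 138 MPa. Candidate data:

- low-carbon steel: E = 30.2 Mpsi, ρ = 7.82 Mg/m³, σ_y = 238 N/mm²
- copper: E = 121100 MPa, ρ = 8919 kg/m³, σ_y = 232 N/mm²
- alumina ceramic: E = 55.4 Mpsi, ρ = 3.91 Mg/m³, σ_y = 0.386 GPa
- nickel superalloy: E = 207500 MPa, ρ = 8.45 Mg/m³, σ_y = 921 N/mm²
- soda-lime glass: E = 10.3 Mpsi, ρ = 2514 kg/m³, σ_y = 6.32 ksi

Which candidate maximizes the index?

alumina ceramic

Screen on constraints: σ_y ≥ 138 MPa. Survivors: low-carbon steel, copper, alumina ceramic, nickel superalloy.
Convert each candidate to consistent units, then evaluate M:
  low-carbon steel: E = 208.2 GPa, ρ = 7820 kg/m³
  copper: E = 121.1 GPa, ρ = 8919 kg/m³
  alumina ceramic: E = 382.0 GPa, ρ = 3910 kg/m³
  nickel superalloy: E = 207.5 GPa, ρ = 8450 kg/m³
  alumina ceramic: M = 97.7 MN·m/kg
  low-carbon steel: M = 26.6 MN·m/kg
  nickel superalloy: M = 24.6 MN·m/kg
  copper: M = 13.6 MN·m/kg
Alumina ceramic ranks first.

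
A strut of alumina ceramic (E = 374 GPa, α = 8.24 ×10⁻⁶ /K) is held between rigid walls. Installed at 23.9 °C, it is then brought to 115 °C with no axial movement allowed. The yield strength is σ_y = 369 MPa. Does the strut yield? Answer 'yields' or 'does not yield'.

ΔT = 91.10 K. Constrained thermal stress σ = E·α·ΔT = 374.0×10³ MPa × 8.24×10⁻⁶ × 91.10 = 281 MPa (compressive).
Compare to σ_y = 369 MPa: σ < σ_y, so it does not yield.

does not yield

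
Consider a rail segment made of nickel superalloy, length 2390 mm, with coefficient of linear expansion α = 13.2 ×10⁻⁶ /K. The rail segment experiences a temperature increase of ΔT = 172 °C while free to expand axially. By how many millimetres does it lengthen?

5.43 mm

ΔL = α·L₀·ΔT = 13.2×10⁻⁶ × 2390 mm × 172.0 K = 5.43 mm.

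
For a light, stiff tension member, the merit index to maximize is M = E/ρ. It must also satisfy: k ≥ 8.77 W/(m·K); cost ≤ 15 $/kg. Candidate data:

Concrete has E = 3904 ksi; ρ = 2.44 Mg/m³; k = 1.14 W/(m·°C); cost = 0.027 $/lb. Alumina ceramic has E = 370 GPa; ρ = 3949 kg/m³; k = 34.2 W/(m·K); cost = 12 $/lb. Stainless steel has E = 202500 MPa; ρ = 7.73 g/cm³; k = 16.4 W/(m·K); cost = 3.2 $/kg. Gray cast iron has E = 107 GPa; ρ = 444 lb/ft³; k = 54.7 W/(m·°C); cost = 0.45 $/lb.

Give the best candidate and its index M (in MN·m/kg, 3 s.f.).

Screen on constraints: k ≥ 8.77 W/(m·K); cost ≤ 15 $/kg. Survivors: stainless steel, gray cast iron.
Putting every candidate on a common basis:
  stainless steel: E = 202.5 GPa, ρ = 7730 kg/m³
  gray cast iron: E = 107.0 GPa, ρ = 7112 kg/m³
  stainless steel: M = 26.2 MN·m/kg
  gray cast iron: M = 15.0 MN·m/kg
Stainless steel ranks first.

stainless steel, M = 26.2 MN·m/kg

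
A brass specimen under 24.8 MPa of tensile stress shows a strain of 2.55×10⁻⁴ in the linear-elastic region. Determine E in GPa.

97.3 GPa

E = σ/ε = 24.8 MPa / 2.55×10⁻⁴ = 97250 MPa = 97.3 GPa.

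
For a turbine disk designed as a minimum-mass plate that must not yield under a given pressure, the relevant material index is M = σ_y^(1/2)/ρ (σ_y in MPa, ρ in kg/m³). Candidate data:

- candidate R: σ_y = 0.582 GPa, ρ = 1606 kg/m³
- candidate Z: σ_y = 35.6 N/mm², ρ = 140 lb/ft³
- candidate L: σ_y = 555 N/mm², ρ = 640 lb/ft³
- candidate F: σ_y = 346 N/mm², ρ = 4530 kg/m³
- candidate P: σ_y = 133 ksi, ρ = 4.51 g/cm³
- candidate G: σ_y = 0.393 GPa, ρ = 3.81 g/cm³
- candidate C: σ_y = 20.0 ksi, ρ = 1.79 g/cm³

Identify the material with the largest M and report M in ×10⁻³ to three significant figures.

candidate R, M = 15.0×10⁻³

Normalizing units and computing the index:
  candidate R: σ_y = 582.0 MPa, ρ = 1606 kg/m³
  candidate Z: σ_y = 35.60 MPa, ρ = 2243 kg/m³
  candidate L: σ_y = 555.0 MPa, ρ = 10250 kg/m³
  candidate F: σ_y = 346.0 MPa, ρ = 4530 kg/m³
  candidate P: σ_y = 917.0 MPa, ρ = 4510 kg/m³
  candidate G: σ_y = 393.0 MPa, ρ = 3810 kg/m³
  candidate C: σ_y = 137.9 MPa, ρ = 1790 kg/m³
  candidate R: M = 15.0×10⁻³
  candidate P: M = 6.71×10⁻³
  candidate C: M = 6.56×10⁻³
  candidate G: M = 5.20×10⁻³
  candidate F: M = 4.11×10⁻³
  candidate Z: M = 2.66×10⁻³
  candidate L: M = 2.30×10⁻³
Highest index: candidate R.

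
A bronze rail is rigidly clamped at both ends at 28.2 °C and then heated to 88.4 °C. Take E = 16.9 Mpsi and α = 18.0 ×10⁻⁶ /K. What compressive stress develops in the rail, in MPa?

126 MPa

E = 16.9 Mpsi = 116.5 GPa.
ΔT = 60.20 K. Constrained thermal stress σ = E·α·ΔT = 116.5×10³ MPa × 18.0×10⁻⁶ × 60.20 = 126 MPa (compressive).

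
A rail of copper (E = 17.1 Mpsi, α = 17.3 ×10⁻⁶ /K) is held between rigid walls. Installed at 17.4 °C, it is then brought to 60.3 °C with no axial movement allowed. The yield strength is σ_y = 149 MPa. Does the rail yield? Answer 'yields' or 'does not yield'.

E = 17.1 Mpsi = 117.9 GPa.
ΔT = 42.90 K. Constrained thermal stress σ = E·α·ΔT = 117.9×10³ MPa × 17.3×10⁻⁶ × 42.90 = 87.5 MPa (compressive).
Compare to σ_y = 149 MPa: σ < σ_y, so it does not yield.

does not yield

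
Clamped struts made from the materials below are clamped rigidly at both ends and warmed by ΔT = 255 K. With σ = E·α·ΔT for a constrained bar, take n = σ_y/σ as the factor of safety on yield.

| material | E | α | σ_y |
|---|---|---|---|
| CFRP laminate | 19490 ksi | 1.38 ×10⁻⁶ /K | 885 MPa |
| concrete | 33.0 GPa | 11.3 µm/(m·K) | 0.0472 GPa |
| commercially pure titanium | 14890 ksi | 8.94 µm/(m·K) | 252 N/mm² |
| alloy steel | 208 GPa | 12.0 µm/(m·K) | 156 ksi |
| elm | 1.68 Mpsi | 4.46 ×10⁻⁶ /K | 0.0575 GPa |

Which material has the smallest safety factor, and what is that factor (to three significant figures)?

With everything in SI (GPa, ×10⁻⁶/K, MPa):
  CFRP laminate: E = 134.4, α = 1.38, σ_y = 885.0 → σ = 47.3 MPa, n = 18.7
  concrete: E = 33.00, α = 11.3, σ_y = 47.20 → σ = 95.1 MPa, n = 0.496
  commercially pure titanium: E = 102.7, α = 8.94, σ_y = 252.0 → σ = 234 MPa, n = 1.08
  alloy steel: E = 208.0, α = 12.0, σ_y = 1076 → σ = 636 MPa, n = 1.69
  elm: E = 11.58, α = 4.46, σ_y = 57.50 → σ = 13.2 MPa, n = 4.36
Smallest n: concrete with n = 0.496.

concrete, n = 0.496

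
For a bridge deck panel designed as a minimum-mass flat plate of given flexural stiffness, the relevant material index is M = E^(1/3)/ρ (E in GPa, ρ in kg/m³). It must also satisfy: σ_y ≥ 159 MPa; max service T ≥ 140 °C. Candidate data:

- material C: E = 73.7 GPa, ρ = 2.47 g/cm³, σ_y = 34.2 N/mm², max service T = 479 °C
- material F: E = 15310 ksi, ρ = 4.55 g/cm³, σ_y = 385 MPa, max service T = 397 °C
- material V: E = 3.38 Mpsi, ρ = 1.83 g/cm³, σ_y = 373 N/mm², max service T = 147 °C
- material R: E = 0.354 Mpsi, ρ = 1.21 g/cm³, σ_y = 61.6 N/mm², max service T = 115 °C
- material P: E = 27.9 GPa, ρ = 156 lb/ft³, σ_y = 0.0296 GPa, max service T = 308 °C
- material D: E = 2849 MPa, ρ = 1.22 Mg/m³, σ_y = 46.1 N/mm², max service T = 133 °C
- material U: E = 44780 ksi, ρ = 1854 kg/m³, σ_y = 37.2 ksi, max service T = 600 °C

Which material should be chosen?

material U

Screen on constraints: σ_y ≥ 159 MPa; max service T ≥ 140 °C. Survivors: material F, material V, material U.
Convert each candidate to consistent units, then evaluate M:
  material F: E = 105.6 GPa, ρ = 4550 kg/m³
  material V: E = 23.30 GPa, ρ = 1830 kg/m³
  material U: E = 308.7 GPa, ρ = 1854 kg/m³
  material U: M = 3.65×10⁻³
  material V: M = 1.56×10⁻³
  material F: M = 1.04×10⁻³
Highest index: material U.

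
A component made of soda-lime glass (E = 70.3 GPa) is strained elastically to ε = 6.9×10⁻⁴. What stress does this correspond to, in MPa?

48.5 MPa

σ = E·ε = 70300 MPa × 6.9×10⁻⁴ = 48.5 MPa.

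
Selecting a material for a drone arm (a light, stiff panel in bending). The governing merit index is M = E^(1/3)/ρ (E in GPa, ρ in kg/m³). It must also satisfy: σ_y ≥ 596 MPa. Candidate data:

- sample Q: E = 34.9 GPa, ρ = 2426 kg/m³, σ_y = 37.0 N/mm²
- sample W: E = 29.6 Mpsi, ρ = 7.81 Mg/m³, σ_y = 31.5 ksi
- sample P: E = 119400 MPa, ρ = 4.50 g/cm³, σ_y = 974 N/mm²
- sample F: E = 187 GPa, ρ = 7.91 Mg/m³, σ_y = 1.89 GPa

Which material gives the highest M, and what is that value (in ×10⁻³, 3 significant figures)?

sample P, M = 1.09×10⁻³

Screen on constraints: σ_y ≥ 596 MPa. Survivors: sample P, sample F.
Putting every candidate on a common basis:
  sample P: E = 119.4 GPa, ρ = 4500 kg/m³
  sample F: E = 187.0 GPa, ρ = 7910 kg/m³
  sample P: M = 1.09×10⁻³
  sample F: M = 0.723×10⁻³
Sample P ranks first.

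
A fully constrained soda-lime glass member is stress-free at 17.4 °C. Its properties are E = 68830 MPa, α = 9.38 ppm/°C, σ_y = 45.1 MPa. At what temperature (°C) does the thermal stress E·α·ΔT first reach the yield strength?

E = 68830 MPa = 68.83 GPa.
E·α·ΔT = 45.10 MPa ⇒ ΔT = 45.10 / (68.83×10³ × 9.38×10⁻⁶) = 69.85 K.
T = 17.4 + 69.85 = 87.25 °C.

87.3 °C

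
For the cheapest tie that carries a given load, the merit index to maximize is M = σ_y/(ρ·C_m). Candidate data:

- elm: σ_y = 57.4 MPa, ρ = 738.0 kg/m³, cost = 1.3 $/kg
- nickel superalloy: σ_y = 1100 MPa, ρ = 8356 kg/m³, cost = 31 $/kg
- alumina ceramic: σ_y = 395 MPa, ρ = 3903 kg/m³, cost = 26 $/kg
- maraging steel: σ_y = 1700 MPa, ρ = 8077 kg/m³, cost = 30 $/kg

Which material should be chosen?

elm

Computing M directly (units already consistent):
  elm: M = 59.8 kN·m per $
  maraging steel: M = 7.02 kN·m per $
  nickel superalloy: M = 4.25 kN·m per $
  alumina ceramic: M = 3.89 kN·m per $
The maximum is for elm.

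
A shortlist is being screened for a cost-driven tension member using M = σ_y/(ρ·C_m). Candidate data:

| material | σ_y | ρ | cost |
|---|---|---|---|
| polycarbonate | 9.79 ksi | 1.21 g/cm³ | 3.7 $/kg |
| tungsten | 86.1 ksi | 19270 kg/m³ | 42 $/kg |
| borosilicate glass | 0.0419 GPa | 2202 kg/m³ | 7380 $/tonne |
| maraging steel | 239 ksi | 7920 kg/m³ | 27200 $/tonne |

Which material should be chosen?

polycarbonate

After converting to SI:
  polycarbonate: σ_y = 67.50 MPa, ρ = 1210 kg/m³, cost = 3.700 $/kg
  tungsten: σ_y = 593.6 MPa, ρ = 19270 kg/m³, cost = 42.00 $/kg
  borosilicate glass: σ_y = 41.90 MPa, ρ = 2202 kg/m³, cost = 7.380 $/kg
  maraging steel: σ_y = 1648 MPa, ρ = 7920 kg/m³, cost = 27.20 $/kg
  polycarbonate: M = 15.1 kN·m per $
  maraging steel: M = 7.65 kN·m per $
  borosilicate glass: M = 2.58 kN·m per $
  tungsten: M = 0.733 kN·m per $
Polycarbonate has the largest M.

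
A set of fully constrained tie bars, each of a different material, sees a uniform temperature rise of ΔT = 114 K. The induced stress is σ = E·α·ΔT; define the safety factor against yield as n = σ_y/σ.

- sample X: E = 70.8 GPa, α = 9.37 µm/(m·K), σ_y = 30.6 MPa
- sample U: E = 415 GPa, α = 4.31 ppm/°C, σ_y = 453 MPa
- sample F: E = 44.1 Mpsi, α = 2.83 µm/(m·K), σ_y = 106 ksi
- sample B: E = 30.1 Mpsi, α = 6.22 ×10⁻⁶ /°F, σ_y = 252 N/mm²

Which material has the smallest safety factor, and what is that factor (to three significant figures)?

sample X, n = 0.405

Per material, after unit conversion:
  sample X: E = 70.80, α = 9.37, σ_y = 30.60 → σ = 75.6 MPa, n = 0.405
  sample U: E = 415.0, α = 4.31, σ_y = 453.0 → σ = 204 MPa, n = 2.22
  sample F: E = 304.1, α = 2.83, σ_y = 730.8 → σ = 98.1 MPa, n = 7.45
  sample B: E = 207.5, α = 11.2, σ_y = 252.0 → σ = 265 MPa, n = 0.951
Sample X has the lowest safety factor, n = 0.405.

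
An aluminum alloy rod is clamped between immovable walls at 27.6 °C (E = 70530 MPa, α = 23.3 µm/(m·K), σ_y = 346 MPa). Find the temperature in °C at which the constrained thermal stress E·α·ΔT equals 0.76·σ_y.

E = 70530 MPa = 70.53 GPa.
E·α·ΔT = 263.0 MPa ⇒ ΔT = 263.0 / (70.53×10³ × 23.3×10⁻⁶) = 160.0 K.
T = 27.6 + 160.0 = 187.6 °C.

188 °C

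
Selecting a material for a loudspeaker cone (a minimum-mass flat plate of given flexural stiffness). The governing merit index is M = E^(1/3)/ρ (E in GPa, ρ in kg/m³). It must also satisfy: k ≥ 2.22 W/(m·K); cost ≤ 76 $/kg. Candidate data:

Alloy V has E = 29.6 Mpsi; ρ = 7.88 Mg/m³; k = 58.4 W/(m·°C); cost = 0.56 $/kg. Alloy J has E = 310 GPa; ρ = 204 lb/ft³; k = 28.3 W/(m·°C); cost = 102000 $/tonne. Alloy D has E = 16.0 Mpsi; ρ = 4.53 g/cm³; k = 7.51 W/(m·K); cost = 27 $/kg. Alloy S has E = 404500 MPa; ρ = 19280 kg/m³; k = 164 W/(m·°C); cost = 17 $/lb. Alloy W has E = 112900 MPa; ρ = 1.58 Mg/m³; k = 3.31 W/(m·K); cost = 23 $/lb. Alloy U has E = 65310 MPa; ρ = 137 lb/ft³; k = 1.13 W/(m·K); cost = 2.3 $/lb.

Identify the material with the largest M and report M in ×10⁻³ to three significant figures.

alloy W, M = 3.06×10⁻³

Screen on constraints: k ≥ 2.22 W/(m·K); cost ≤ 76 $/kg. Survivors: alloy V, alloy D, alloy S, alloy W.
Putting every candidate on a common basis:
  alloy V: E = 204.1 GPa, ρ = 7880 kg/m³
  alloy D: E = 110.3 GPa, ρ = 4530 kg/m³
  alloy S: E = 404.5 GPa, ρ = 19280 kg/m³
  alloy W: E = 112.9 GPa, ρ = 1580 kg/m³
  alloy W: M = 3.06×10⁻³
  alloy D: M = 1.06×10⁻³
  alloy V: M = 0.747×10⁻³
  alloy S: M = 0.384×10⁻³
Alloy W ranks first.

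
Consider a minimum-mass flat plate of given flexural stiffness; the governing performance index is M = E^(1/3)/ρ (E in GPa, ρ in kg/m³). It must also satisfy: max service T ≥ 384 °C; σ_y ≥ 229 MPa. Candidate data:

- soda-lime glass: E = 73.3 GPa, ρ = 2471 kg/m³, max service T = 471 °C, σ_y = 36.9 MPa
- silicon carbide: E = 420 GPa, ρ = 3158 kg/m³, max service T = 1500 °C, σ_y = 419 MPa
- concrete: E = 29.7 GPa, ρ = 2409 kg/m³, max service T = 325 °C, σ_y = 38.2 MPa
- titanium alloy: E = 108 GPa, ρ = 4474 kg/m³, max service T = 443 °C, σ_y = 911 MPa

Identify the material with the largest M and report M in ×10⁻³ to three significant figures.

Screen on constraints: max service T ≥ 384 °C; σ_y ≥ 229 MPa. Survivors: silicon carbide, titanium alloy.
Per-candidate index values:
  silicon carbide: M = 2.37×10⁻³
  titanium alloy: M = 1.06×10⁻³
Silicon carbide ranks first.

silicon carbide, M = 2.37×10⁻³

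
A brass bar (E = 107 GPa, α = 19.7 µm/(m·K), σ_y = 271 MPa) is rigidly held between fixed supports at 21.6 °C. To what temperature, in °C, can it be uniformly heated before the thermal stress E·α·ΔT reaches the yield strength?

150 °C

E·α·ΔT = 271.0 MPa ⇒ ΔT = 271.0 / (107.0×10³ × 19.7×10⁻⁶) = 128.6 K.
T = 21.6 + 128.6 = 150.2 °C.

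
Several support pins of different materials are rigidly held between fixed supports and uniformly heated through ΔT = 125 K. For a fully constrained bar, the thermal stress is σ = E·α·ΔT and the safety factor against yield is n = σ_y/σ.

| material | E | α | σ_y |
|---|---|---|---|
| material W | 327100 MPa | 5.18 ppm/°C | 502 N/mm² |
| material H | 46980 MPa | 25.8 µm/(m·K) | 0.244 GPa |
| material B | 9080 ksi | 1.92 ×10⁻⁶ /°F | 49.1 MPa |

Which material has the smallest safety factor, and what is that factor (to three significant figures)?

material H, n = 1.61

With everything in SI (GPa, ×10⁻⁶/K, MPa):
  material W: E = 327.1, α = 5.18, σ_y = 502.0 → σ = 212 MPa, n = 2.37
  material H: E = 46.98, α = 25.8, σ_y = 244.0 → σ = 152 MPa, n = 1.61
  material B: E = 62.60, α = 3.46, σ_y = 49.10 → σ = 27.0 MPa, n = 1.82
Material H has the lowest safety factor, n = 1.61.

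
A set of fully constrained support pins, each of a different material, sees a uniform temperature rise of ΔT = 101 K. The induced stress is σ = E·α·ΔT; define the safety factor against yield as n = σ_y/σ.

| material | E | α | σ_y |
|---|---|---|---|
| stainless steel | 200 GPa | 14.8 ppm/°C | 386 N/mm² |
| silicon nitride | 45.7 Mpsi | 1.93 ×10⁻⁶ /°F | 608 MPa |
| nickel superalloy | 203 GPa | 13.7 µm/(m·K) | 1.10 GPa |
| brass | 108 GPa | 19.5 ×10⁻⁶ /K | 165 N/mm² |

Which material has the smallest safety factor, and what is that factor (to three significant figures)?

In consistent units (E in GPa, α in ×10⁻⁶/K, σ_y in MPa):
  stainless steel: E = 200.0, α = 14.8, σ_y = 386.0 → σ = 299 MPa, n = 1.29
  silicon nitride: E = 315.1, α = 3.47, σ_y = 608.0 → σ = 111 MPa, n = 5.50
  nickel superalloy: E = 203.0, α = 13.7, σ_y = 1100 → σ = 281 MPa, n = 3.92
  brass: E = 108.0, α = 19.5, σ_y = 165.0 → σ = 213 MPa, n = 0.776
Brass has the lowest safety factor, n = 0.776.

brass, n = 0.776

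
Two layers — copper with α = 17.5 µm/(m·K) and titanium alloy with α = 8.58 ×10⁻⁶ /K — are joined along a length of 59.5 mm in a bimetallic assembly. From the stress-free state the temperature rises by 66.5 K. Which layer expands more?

α(copper) = 17.5×10⁻⁶/K vs α(titanium alloy) = 8.58×10⁻⁶/K.
Higher α expands more for the same ΔT: copper.

copper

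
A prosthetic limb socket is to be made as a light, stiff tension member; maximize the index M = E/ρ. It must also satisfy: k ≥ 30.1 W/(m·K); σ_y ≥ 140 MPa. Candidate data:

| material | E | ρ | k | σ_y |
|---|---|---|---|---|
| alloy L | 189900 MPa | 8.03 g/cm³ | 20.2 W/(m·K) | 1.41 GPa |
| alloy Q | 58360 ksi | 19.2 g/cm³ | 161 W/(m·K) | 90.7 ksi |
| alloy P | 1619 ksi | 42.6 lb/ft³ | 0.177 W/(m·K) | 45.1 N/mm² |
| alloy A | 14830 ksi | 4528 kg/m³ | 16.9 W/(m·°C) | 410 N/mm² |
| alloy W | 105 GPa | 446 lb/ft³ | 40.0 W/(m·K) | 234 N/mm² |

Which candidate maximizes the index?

Screen on constraints: k ≥ 30.1 W/(m·K); σ_y ≥ 140 MPa. Survivors: alloy Q, alloy W.
After converting to SI:
  alloy Q: E = 402.4 GPa, ρ = 19200 kg/m³
  alloy W: E = 105.0 GPa, ρ = 7144 kg/m³
  alloy Q: M = 21.0 MN·m/kg
  alloy W: M = 14.7 MN·m/kg
Alloy Q ranks first.

alloy Q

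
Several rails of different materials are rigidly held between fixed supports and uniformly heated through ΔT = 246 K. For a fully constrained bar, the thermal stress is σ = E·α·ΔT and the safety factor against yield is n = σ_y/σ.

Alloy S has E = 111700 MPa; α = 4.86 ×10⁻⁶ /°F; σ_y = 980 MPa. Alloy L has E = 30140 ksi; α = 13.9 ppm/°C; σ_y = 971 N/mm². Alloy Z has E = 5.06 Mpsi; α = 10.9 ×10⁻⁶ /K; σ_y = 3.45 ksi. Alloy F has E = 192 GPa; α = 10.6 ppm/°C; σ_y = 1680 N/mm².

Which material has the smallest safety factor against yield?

Converting E to GPa, α to ×10⁻⁶/K, σ_y to MPa, then σ and n for each:
  alloy S: E = 111.7, α = 8.75, σ_y = 980.0 → σ = 240 MPa, n = 4.08
  alloy L: E = 207.8, α = 13.9, σ_y = 971.0 → σ = 711 MPa, n = 1.37
  alloy Z: E = 34.89, α = 10.9, σ_y = 23.79 → σ = 93.5 MPa, n = 0.254
  alloy F: E = 192.0, α = 10.6, σ_y = 1680 → σ = 501 MPa, n = 3.36
Alloy Z has the lowest safety factor, n = 0.254.

alloy Z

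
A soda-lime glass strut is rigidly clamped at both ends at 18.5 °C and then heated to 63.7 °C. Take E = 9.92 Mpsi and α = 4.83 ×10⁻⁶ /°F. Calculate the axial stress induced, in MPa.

E = 9.92 Mpsi = 68.40 GPa.
α = 4.83×10⁻⁶/°F × 9/5 = 8.69×10⁻⁶/K.
ΔT = 45.20 K. Constrained thermal stress σ = E·α·ΔT = 68.40×10³ MPa × 8.69×10⁻⁶ × 45.20 = 26.9 MPa (compressive).

26.9 MPa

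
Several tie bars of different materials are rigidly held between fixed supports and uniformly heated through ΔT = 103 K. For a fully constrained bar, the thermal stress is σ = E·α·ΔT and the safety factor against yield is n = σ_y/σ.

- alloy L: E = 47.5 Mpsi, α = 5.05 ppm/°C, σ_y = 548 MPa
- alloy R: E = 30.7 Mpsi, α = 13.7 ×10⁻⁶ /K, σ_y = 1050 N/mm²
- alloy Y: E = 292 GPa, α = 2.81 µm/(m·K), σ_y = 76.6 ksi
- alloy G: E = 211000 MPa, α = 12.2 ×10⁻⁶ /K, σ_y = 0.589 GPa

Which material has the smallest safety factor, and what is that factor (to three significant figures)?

Converting E to GPa, α to ×10⁻⁶/K, σ_y to MPa, then σ and n for each:
  alloy L: E = 327.5, α = 5.05, σ_y = 548.0 → σ = 170 MPa, n = 3.22
  alloy R: E = 211.7, α = 13.7, σ_y = 1050 → σ = 299 MPa, n = 3.52
  alloy Y: E = 292.0, α = 2.81, σ_y = 528.1 → σ = 84.5 MPa, n = 6.25
  alloy G: E = 211.0, α = 12.2, σ_y = 589.0 → σ = 265 MPa, n = 2.22
The minimum is alloy G at n = 2.22.

alloy G, n = 2.22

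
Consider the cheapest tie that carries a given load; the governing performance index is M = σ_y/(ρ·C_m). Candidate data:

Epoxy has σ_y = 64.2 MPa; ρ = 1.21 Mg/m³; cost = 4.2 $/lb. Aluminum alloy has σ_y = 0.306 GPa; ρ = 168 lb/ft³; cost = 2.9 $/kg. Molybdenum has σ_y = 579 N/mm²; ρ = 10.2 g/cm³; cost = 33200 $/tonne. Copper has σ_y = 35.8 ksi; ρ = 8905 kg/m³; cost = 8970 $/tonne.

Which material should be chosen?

aluminum alloy

In SI units:
  epoxy: σ_y = 64.20 MPa, ρ = 1210 kg/m³, cost = 9.259 $/kg
  aluminum alloy: σ_y = 306.0 MPa, ρ = 2691 kg/m³, cost = 2.900 $/kg
  molybdenum: σ_y = 579.0 MPa, ρ = 10200 kg/m³, cost = 33.20 $/kg
  copper: σ_y = 246.8 MPa, ρ = 8905 kg/m³, cost = 8.970 $/kg
  aluminum alloy: M = 39.2 kN·m per $
  epoxy: M = 5.73 kN·m per $
  copper: M = 3.09 kN·m per $
  molybdenum: M = 1.71 kN·m per $
The maximum is for aluminum alloy.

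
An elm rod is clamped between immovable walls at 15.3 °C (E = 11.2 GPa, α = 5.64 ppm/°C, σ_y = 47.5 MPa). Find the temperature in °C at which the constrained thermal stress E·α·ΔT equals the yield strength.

767 °C

E·α·ΔT = 47.50 MPa ⇒ ΔT = 47.50 / (11.20×10³ × 5.64×10⁻⁶) = 752.0 K.
T = 15.3 + 752.0 = 767.3 °C.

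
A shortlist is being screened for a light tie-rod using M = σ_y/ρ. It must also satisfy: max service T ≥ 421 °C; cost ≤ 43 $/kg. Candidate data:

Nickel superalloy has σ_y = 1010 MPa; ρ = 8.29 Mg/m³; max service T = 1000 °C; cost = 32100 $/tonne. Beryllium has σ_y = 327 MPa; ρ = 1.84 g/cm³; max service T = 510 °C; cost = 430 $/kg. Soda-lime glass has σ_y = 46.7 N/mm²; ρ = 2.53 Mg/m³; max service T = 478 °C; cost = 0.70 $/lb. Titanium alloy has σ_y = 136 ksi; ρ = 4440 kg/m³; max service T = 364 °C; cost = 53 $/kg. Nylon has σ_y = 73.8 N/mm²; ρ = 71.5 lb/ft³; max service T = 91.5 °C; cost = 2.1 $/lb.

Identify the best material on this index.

nickel superalloy

Screen on constraints: max service T ≥ 421 °C; cost ≤ 43 $/kg. Survivors: nickel superalloy, soda-lime glass.
After converting to SI:
  nickel superalloy: σ_y = 1010 MPa, ρ = 8290 kg/m³
  soda-lime glass: σ_y = 46.70 MPa, ρ = 2530 kg/m³
  nickel superalloy: M = 122 kN·m/kg
  soda-lime glass: M = 18.5 kN·m/kg
Nickel superalloy ranks first.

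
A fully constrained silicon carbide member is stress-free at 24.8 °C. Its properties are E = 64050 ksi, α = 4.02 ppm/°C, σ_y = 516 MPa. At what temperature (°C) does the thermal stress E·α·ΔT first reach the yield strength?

315 °C

E = 64050 ksi = 441.6 GPa.
E·α·ΔT = 516.0 MPa ⇒ ΔT = 516.0 / (441.6×10³ × 4.02×10⁻⁶) = 290.7 K.
T = 24.8 + 290.7 = 315.5 °C.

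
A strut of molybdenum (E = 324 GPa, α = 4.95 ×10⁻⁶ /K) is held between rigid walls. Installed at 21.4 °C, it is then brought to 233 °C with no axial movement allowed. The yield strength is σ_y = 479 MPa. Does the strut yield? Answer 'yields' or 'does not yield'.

does not yield

ΔT = 211.6 K. Constrained thermal stress σ = E·α·ΔT = 324.0×10³ MPa × 4.95×10⁻⁶ × 211.6 = 339 MPa (compressive).
Compare to σ_y = 479 MPa: σ < σ_y, so it does not yield.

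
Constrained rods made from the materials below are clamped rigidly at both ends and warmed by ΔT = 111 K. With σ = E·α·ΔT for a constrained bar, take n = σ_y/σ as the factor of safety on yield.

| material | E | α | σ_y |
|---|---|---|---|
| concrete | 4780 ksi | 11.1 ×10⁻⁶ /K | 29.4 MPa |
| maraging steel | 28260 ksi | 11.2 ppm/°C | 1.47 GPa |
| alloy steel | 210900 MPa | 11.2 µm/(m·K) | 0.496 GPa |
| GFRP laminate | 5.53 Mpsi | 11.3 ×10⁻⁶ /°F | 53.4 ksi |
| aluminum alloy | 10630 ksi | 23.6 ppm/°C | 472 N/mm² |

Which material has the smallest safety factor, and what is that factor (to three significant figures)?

concrete, n = 0.724

Per material, after unit conversion:
  concrete: E = 32.96, α = 11.1, σ_y = 29.40 → σ = 40.6 MPa, n = 0.724
  maraging steel: E = 194.8, α = 11.2, σ_y = 1470 → σ = 242 MPa, n = 6.07
  alloy steel: E = 210.9, α = 11.2, σ_y = 496.0 → σ = 262 MPa, n = 1.89
  GFRP laminate: E = 38.13, α = 20.3, σ_y = 368.2 → σ = 86.1 MPa, n = 4.28
  aluminum alloy: E = 73.29, α = 23.6, σ_y = 472.0 → σ = 192 MPa, n = 2.46
Concrete has the lowest safety factor, n = 0.724.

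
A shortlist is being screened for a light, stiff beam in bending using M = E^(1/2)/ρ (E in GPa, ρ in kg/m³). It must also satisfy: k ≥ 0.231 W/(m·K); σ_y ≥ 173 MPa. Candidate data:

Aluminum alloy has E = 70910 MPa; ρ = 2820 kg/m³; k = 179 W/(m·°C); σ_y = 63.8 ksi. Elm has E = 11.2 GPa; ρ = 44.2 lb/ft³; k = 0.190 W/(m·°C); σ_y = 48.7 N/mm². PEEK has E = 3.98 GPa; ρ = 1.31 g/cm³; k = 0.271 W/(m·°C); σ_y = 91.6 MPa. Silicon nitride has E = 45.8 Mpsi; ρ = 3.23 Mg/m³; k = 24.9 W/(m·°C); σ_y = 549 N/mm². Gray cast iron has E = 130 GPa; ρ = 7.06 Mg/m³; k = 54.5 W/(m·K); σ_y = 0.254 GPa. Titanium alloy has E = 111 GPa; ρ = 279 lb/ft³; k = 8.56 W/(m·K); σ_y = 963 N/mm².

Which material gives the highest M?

Screen on constraints: k ≥ 0.231 W/(m·K); σ_y ≥ 173 MPa. Survivors: aluminum alloy, silicon nitride, gray cast iron, titanium alloy.
Convert each candidate to consistent units, then evaluate M:
  aluminum alloy: E = 70.91 GPa, ρ = 2820 kg/m³
  silicon nitride: E = 315.8 GPa, ρ = 3230 kg/m³
  gray cast iron: E = 130.0 GPa, ρ = 7060 kg/m³
  titanium alloy: E = 111.0 GPa, ρ = 4469 kg/m³
  silicon nitride: M = 5.50×10⁻³
  aluminum alloy: M = 2.99×10⁻³
  titanium alloy: M = 2.36×10⁻³
  gray cast iron: M = 1.61×10⁻³
Silicon nitride ranks first.

silicon nitride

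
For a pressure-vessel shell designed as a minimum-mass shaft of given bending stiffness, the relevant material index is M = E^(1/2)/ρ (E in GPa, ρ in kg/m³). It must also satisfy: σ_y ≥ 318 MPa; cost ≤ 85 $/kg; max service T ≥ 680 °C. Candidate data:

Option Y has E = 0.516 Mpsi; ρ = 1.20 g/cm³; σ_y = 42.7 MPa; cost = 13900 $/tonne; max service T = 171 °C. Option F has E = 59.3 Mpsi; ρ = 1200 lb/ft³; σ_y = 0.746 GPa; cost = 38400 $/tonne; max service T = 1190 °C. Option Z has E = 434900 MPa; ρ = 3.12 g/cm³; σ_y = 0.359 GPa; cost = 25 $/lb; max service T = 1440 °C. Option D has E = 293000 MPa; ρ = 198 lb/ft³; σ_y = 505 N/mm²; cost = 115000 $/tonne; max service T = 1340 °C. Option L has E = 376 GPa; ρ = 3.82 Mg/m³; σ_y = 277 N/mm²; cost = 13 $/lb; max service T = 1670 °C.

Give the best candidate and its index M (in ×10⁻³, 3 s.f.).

option Z, M = 6.68×10⁻³

Screen on constraints: σ_y ≥ 318 MPa; cost ≤ 85 $/kg; max service T ≥ 680 °C. Survivors: option F, option Z.
After converting to SI:
  option F: E = 408.9 GPa, ρ = 19220 kg/m³
  option Z: E = 434.9 GPa, ρ = 3120 kg/m³
  option Z: M = 6.68×10⁻³
  option F: M = 1.05×10⁻³
The maximum is for option Z.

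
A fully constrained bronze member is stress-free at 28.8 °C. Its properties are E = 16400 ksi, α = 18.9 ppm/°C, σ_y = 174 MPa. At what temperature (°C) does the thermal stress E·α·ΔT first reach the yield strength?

E = 16400 ksi = 113.1 GPa.
E·α·ΔT = 174.0 MPa ⇒ ΔT = 174.0 / (113.1×10³ × 18.9×10⁻⁶) = 81.42 K.
T = 28.8 + 81.42 = 110.2 °C.

110 °C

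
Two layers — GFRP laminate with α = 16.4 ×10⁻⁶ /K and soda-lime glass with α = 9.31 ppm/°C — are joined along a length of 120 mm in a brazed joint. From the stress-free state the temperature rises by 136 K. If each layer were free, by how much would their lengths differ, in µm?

116 µm

Δα = |16.4 − 9.31|×10⁻⁶/K = 7.09×10⁻⁶/K.
ΔL_mismatch = Δα·L·ΔT = 7.09×10⁻⁶ × 120.0 mm × 136.0 K = 116 µm.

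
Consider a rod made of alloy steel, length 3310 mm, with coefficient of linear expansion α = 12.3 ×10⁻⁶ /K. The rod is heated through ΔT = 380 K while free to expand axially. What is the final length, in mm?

ΔL = α·L₀·ΔT = 12.3×10⁻⁶ × 3310 mm × 380.0 K = 15.5 mm.
L = L₀ + ΔL = 3310 + 15.5 = 3325.5 mm.

3325.5 mm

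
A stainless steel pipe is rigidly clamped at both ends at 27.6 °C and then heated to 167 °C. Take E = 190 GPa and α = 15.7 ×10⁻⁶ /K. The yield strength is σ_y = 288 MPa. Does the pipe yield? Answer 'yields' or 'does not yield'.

ΔT = 139.4 K. Constrained thermal stress σ = E·α·ΔT = 190.0×10³ MPa × 15.7×10⁻⁶ × 139.4 = 416 MPa (compressive).
Compare to σ_y = 288 MPa: σ ≥ σ_y, so it yields.

yields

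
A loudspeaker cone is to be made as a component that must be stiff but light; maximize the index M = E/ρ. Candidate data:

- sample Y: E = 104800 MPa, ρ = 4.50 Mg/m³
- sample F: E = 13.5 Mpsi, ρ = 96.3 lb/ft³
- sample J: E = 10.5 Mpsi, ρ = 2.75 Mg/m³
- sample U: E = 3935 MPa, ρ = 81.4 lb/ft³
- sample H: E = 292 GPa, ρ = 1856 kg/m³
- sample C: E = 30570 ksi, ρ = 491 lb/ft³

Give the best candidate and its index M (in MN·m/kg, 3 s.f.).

sample H, M = 157 MN·m/kg

Convert each candidate to consistent units, then evaluate M:
  sample Y: E = 104.8 GPa, ρ = 4500 kg/m³
  sample F: E = 93.08 GPa, ρ = 1543 kg/m³
  sample J: E = 72.39 GPa, ρ = 2750 kg/m³
  sample U: E = 3.935 GPa, ρ = 1304 kg/m³
  sample H: E = 292.0 GPa, ρ = 1856 kg/m³
  sample C: E = 210.8 GPa, ρ = 7865 kg/m³
  sample H: M = 157 MN·m/kg
  sample F: M = 60.3 MN·m/kg
  sample C: M = 26.8 MN·m/kg
  sample J: M = 26.3 MN·m/kg
  sample Y: M = 23.3 MN·m/kg
  sample U: M = 3.02 MN·m/kg
Sample H has the largest M.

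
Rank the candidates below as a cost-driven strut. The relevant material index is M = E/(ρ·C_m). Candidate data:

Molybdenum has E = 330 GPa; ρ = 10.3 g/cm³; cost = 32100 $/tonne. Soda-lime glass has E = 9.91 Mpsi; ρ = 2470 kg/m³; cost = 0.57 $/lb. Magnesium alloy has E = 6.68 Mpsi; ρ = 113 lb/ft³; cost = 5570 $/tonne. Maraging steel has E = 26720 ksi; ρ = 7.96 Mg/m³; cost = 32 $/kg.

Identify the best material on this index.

soda-lime glass

Putting every candidate on a common basis:
  molybdenum: E = 330.0 GPa, ρ = 10300 kg/m³, cost = 32.10 $/kg
  soda-lime glass: E = 68.33 GPa, ρ = 2470 kg/m³, cost = 1.257 $/kg
  magnesium alloy: E = 46.06 GPa, ρ = 1810 kg/m³, cost = 5.570 $/kg
  maraging steel: E = 184.2 GPa, ρ = 7960 kg/m³, cost = 32.00 $/kg
  soda-lime glass: M = 22.0 MN·m per $
  magnesium alloy: M = 4.57 MN·m per $
  molybdenum: M = 0.998 MN·m per $
  maraging steel: M = 0.723 MN·m per $
The maximum is for soda-lime glass.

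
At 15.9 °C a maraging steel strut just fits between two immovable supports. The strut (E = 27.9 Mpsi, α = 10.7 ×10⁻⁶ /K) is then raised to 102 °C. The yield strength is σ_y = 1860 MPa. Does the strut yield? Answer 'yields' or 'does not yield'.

E = 27.9 Mpsi = 192.4 GPa.
ΔT = 86.10 K. Constrained thermal stress σ = E·α·ΔT = 192.4×10³ MPa × 10.7×10⁻⁶ × 86.10 = 177 MPa (compressive).
Compare to σ_y = 1860 MPa: σ < σ_y, so it does not yield.

does not yield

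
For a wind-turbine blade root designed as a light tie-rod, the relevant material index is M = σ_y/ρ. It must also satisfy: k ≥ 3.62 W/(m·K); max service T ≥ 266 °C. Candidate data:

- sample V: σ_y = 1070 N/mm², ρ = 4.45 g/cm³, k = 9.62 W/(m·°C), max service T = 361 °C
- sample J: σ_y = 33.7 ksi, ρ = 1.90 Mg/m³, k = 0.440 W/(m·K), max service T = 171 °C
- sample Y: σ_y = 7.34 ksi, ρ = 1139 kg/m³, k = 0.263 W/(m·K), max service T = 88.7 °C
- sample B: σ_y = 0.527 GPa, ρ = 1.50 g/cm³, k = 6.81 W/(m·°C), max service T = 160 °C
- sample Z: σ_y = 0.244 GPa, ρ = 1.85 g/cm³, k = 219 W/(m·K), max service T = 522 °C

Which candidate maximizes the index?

Screen on constraints: k ≥ 3.62 W/(m·K); max service T ≥ 266 °C. Survivors: sample V, sample Z.
After converting to SI:
  sample V: σ_y = 1070 MPa, ρ = 4450 kg/m³
  sample Z: σ_y = 244.0 MPa, ρ = 1850 kg/m³
  sample V: M = 240 kN·m/kg
  sample Z: M = 132 kN·m/kg
Sample V ranks first.

sample V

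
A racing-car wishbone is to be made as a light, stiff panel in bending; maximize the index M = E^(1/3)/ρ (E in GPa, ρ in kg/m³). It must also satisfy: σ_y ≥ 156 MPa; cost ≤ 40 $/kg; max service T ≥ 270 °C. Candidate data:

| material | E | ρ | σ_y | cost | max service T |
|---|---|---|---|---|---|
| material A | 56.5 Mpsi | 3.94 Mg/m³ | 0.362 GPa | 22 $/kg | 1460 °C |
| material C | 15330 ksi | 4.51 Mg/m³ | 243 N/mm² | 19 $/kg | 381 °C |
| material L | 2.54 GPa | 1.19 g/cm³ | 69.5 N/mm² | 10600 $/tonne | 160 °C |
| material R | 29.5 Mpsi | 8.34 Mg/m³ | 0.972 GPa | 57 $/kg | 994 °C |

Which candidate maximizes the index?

Screen on constraints: σ_y ≥ 156 MPa; cost ≤ 40 $/kg; max service T ≥ 270 °C. Survivors: material A, material C.
Putting every candidate on a common basis:
  material A: E = 389.6 GPa, ρ = 3940 kg/m³
  material C: E = 105.7 GPa, ρ = 4510 kg/m³
  material A: M = 1.85×10⁻³
  material C: M = 1.05×10⁻³
Material A has the largest M.

material A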